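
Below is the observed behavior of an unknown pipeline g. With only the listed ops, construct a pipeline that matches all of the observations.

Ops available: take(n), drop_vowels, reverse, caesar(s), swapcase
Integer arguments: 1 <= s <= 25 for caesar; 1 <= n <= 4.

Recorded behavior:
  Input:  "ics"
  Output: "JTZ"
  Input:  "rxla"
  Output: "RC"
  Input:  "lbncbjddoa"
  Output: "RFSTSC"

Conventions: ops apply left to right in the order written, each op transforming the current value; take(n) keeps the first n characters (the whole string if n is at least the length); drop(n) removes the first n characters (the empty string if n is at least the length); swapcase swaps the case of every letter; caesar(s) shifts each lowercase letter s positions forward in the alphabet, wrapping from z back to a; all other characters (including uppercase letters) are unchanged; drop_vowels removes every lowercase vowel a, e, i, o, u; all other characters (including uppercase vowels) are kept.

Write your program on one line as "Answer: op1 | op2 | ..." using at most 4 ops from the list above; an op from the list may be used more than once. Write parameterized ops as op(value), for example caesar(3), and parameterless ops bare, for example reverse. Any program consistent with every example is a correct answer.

reverse | caesar(17) | drop_vowels | swapcase

Check, running the answer program on each example:
  "ics" -> "sci" -> "jtz" -> "jtz" -> "JTZ"
  "rxla" -> "alxr" -> "rcoi" -> "rc" -> "RC"
  "lbncbjddoa" -> "aoddjbcnbl" -> "rfuuastesc" -> "rfstsc" -> "RFSTSC"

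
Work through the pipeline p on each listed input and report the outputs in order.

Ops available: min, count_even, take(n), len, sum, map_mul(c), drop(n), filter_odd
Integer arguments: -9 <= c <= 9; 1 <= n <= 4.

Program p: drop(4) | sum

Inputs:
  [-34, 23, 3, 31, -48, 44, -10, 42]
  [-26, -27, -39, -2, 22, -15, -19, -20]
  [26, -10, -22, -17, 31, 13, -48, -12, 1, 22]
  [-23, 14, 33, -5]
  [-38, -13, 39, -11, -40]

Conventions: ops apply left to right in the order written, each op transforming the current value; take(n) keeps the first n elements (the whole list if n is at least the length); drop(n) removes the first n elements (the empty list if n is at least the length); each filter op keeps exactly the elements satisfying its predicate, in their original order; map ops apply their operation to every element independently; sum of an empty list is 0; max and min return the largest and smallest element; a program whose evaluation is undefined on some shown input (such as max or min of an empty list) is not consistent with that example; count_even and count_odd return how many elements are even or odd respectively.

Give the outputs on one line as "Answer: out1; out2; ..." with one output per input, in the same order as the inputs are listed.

28; -32; 7; 0; -40

Execution, op by op:
  [-34, 23, 3, 31, -48, 44, -10, 42] -> [-48, 44, -10, 42] -> 28
  [-26, -27, -39, -2, 22, -15, -19, -20] -> [22, -15, -19, -20] -> -32
  [26, -10, -22, -17, 31, 13, -48, -12, 1, 22] -> [31, 13, -48, -12, 1, 22] -> 7
  [-23, 14, 33, -5] -> [] -> 0
  [-38, -13, 39, -11, -40] -> [-40] -> -40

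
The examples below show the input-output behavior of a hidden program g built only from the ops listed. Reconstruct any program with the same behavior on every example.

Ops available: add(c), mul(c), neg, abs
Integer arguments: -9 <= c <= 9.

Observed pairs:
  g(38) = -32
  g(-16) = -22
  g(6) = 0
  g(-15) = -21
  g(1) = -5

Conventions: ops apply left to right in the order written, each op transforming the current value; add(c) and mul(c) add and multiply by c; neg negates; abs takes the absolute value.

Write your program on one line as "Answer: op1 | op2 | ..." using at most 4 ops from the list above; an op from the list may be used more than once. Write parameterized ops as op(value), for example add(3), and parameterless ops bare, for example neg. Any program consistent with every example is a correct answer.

add(-6) | abs | neg

Check, running the answer program on each example:
  38 -> 32 -> 32 -> -32
  -16 -> -22 -> 22 -> -22
  6 -> 0 -> 0 -> 0
  -15 -> -21 -> 21 -> -21
  1 -> -5 -> 5 -> -5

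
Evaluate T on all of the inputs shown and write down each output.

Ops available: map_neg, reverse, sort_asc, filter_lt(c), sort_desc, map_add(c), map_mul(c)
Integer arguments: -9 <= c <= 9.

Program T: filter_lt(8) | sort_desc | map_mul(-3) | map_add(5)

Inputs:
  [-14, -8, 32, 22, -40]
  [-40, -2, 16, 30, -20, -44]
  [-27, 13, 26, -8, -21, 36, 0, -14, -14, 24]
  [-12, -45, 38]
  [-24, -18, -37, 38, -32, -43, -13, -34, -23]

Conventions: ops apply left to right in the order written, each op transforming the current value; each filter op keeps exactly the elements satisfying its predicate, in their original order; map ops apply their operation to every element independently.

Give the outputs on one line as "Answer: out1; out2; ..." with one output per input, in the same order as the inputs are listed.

Execution, op by op:
  [-14, -8, 32, 22, -40] -> [-14, -8, -40] -> [-8, -14, -40] -> [24, 42, 120] -> [29, 47, 125]
  [-40, -2, 16, 30, -20, -44] -> [-40, -2, -20, -44] -> [-2, -20, -40, -44] -> [6, 60, 120, 132] -> [11, 65, 125, 137]
  [-27, 13, 26, -8, -21, 36, 0, -14, -14, 24] -> [-27, -8, -21, 0, -14, -14] -> [0, -8, -14, -14, -21, -27] -> [0, 24, 42, 42, 63, 81] -> [5, 29, 47, 47, 68, 86]
  [-12, -45, 38] -> [-12, -45] -> [-12, -45] -> [36, 135] -> [41, 140]
  [-24, -18, -37, 38, -32, -43, -13, -34, -23] -> [-24, -18, -37, -32, -43, -13, -34, -23] -> [-13, -18, -23, -24, -32, -34, -37, -43] -> [39, 54, 69, 72, 96, 102, 111, 129] -> [44, 59, 74, 77, 101, 107, 116, 134]

[29, 47, 125]; [11, 65, 125, 137]; [5, 29, 47, 47, 68, 86]; [41, 140]; [44, 59, 74, 77, 101, 107, 116, 134]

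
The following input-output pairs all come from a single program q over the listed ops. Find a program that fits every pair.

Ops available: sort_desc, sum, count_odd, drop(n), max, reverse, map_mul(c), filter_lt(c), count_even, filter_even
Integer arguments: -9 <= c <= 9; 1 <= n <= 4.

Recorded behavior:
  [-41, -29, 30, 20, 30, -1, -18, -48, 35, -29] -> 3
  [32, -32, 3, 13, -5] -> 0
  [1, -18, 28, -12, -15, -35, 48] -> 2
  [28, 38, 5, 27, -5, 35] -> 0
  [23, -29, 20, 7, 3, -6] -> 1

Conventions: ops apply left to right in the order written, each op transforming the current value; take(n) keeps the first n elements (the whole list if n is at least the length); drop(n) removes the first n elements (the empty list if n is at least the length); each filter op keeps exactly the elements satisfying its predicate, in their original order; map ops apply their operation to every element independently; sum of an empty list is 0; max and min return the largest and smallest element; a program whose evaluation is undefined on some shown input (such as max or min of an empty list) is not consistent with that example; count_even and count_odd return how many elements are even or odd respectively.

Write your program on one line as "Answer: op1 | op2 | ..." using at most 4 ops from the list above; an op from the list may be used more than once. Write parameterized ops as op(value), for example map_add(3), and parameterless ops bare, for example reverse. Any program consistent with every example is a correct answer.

sort_desc | filter_lt(0) | filter_lt(-9) | count_odd

Check, running the answer program on each example:
  [-41, -29, 30, 20, 30, -1, -18, -48, 35, -29] -> [35, 30, 30, 20, -1, -18, -29, -29, -41, -48] -> [-1, -18, -29, -29, -41, -48] -> [-18, -29, -29, -41, -48] -> 3
  [32, -32, 3, 13, -5] -> [32, 13, 3, -5, -32] -> [-5, -32] -> [-32] -> 0
  [1, -18, 28, -12, -15, -35, 48] -> [48, 28, 1, -12, -15, -18, -35] -> [-12, -15, -18, -35] -> [-12, -15, -18, -35] -> 2
  [28, 38, 5, 27, -5, 35] -> [38, 35, 28, 27, 5, -5] -> [-5] -> [] -> 0
  [23, -29, 20, 7, 3, -6] -> [23, 20, 7, 3, -6, -29] -> [-6, -29] -> [-29] -> 1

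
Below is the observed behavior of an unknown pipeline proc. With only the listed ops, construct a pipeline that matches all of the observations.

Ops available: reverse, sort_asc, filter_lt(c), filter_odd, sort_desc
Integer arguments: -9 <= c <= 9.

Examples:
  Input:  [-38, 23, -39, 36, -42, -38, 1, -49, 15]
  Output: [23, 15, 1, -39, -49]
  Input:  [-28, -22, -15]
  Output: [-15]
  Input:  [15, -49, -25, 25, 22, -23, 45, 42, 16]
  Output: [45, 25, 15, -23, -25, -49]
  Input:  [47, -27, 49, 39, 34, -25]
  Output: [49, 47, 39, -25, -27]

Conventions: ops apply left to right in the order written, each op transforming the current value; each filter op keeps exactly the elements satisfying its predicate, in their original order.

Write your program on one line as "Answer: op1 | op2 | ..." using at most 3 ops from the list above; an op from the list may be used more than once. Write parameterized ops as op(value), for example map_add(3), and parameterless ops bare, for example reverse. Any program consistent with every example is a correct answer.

sort_asc | reverse | filter_odd

Check, running the answer program on each example:
  [-38, 23, -39, 36, -42, -38, 1, -49, 15] -> [-49, -42, -39, -38, -38, 1, 15, 23, 36] -> [36, 23, 15, 1, -38, -38, -39, -42, -49] -> [23, 15, 1, -39, -49]
  [-28, -22, -15] -> [-28, -22, -15] -> [-15, -22, -28] -> [-15]
  [15, -49, -25, 25, 22, -23, 45, 42, 16] -> [-49, -25, -23, 15, 16, 22, 25, 42, 45] -> [45, 42, 25, 22, 16, 15, -23, -25, -49] -> [45, 25, 15, -23, -25, -49]
  [47, -27, 49, 39, 34, -25] -> [-27, -25, 34, 39, 47, 49] -> [49, 47, 39, 34, -25, -27] -> [49, 47, 39, -25, -27]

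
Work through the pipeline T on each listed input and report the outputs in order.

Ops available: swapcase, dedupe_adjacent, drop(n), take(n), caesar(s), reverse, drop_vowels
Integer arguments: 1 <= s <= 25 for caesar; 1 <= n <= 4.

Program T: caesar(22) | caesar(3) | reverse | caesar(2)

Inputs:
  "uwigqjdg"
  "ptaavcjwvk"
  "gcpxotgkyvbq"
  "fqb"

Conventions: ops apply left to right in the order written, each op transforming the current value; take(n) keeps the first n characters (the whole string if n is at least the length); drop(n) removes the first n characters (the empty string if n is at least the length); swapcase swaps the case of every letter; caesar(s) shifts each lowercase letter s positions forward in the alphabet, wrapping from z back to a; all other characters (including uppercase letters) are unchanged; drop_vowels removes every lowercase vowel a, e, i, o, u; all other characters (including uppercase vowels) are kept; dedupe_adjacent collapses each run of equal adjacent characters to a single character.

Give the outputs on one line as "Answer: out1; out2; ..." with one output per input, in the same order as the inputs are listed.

Execution, op by op:
  "uwigqjdg" -> "qsecmfzc" -> "tvhfpicf" -> "fcipfhvt" -> "hekrhjxv"
  "ptaavcjwvk" -> "lpwwryfsrg" -> "oszzubivuj" -> "juvibuzzso" -> "lwxkdwbbuq"
  "gcpxotgkyvbq" -> "cyltkpcgurxm" -> "fbownsfjxuap" -> "pauxjfsnwobf" -> "rcwzlhupyqdh"
  "fqb" -> "bmx" -> "epa" -> "ape" -> "crg"

"hekrhjxv"; "lwxkdwbbuq"; "rcwzlhupyqdh"; "crg"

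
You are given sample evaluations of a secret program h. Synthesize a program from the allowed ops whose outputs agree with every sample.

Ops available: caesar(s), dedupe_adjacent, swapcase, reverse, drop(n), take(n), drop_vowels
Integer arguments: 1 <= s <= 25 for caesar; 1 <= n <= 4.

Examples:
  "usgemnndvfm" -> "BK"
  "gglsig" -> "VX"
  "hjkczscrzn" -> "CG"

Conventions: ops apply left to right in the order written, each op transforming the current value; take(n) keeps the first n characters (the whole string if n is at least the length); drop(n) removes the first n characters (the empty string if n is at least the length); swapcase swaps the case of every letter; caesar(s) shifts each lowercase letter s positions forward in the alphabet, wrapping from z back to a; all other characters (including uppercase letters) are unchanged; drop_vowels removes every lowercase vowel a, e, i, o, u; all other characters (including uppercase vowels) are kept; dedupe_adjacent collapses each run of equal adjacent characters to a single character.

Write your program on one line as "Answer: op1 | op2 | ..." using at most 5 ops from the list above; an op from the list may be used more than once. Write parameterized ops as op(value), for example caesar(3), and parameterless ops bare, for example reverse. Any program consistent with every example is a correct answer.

caesar(15) | reverse | drop_vowels | swapcase | take(2)

Check, running the answer program on each example:
  "usgemnndvfm" -> "jhvtbccskub" -> "buksccbtvhj" -> "bksccbtvhj" -> "BKSCCBTVHJ" -> "BK"
  "gglsig" -> "vvahxv" -> "vxhavv" -> "vxhvv" -> "VXHVV" -> "VX"
  "hjkczscrzn" -> "wyzrohrgoc" -> "cogrhorzyw" -> "cgrhrzyw" -> "CGRHRZYW" -> "CG"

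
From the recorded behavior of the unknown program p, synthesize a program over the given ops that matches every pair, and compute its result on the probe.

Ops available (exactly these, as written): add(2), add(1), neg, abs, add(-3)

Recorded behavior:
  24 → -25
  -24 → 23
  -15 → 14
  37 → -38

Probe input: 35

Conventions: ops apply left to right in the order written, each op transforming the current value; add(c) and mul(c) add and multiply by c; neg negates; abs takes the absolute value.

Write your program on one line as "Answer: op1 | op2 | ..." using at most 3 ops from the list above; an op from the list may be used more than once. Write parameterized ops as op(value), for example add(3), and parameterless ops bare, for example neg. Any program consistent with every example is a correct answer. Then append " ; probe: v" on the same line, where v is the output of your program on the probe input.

add(1) | neg ; probe: -36

Check, running the answer program on each example:
  24 -> 25 -> -25
  -24 -> -23 -> 23
  -15 -> -14 -> 14
  37 -> 38 -> -38
  probe: 35 -> 36 -> -36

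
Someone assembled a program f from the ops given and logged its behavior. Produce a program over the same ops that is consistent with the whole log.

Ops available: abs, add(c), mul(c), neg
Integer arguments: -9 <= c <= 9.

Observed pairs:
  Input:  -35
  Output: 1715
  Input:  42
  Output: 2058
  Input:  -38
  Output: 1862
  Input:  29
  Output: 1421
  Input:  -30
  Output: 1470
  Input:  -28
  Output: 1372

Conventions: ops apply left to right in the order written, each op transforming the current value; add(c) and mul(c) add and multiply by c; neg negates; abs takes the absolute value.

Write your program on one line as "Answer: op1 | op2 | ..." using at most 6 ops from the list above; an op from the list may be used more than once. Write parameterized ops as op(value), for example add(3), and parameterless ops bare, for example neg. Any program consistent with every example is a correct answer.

neg | mul(-7) | abs | mul(-7) | mul(-1)

Check, running the answer program on each example:
  -35 -> 35 -> -245 -> 245 -> -1715 -> 1715
  42 -> -42 -> 294 -> 294 -> -2058 -> 2058
  -38 -> 38 -> -266 -> 266 -> -1862 -> 1862
  29 -> -29 -> 203 -> 203 -> -1421 -> 1421
  -30 -> 30 -> -210 -> 210 -> -1470 -> 1470
  -28 -> 28 -> -196 -> 196 -> -1372 -> 1372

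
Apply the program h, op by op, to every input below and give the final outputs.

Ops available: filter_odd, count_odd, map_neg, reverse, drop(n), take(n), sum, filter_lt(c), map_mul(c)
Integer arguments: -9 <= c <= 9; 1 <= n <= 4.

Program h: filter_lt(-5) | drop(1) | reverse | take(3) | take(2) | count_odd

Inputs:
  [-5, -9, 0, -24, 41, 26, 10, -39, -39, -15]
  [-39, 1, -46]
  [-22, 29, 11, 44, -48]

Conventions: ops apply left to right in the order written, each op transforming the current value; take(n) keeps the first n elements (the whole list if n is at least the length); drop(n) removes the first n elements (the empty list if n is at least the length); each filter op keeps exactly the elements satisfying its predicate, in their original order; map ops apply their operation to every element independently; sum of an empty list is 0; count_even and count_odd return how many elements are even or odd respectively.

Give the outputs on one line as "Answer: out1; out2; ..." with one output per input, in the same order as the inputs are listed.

Execution, op by op:
  [-5, -9, 0, -24, 41, 26, 10, -39, -39, -15] -> [-9, -24, -39, -39, -15] -> [-24, -39, -39, -15] -> [-15, -39, -39, -24] -> [-15, -39, -39] -> [-15, -39] -> 2
  [-39, 1, -46] -> [-39, -46] -> [-46] -> [-46] -> [-46] -> [-46] -> 0
  [-22, 29, 11, 44, -48] -> [-22, -48] -> [-48] -> [-48] -> [-48] -> [-48] -> 0

2; 0; 0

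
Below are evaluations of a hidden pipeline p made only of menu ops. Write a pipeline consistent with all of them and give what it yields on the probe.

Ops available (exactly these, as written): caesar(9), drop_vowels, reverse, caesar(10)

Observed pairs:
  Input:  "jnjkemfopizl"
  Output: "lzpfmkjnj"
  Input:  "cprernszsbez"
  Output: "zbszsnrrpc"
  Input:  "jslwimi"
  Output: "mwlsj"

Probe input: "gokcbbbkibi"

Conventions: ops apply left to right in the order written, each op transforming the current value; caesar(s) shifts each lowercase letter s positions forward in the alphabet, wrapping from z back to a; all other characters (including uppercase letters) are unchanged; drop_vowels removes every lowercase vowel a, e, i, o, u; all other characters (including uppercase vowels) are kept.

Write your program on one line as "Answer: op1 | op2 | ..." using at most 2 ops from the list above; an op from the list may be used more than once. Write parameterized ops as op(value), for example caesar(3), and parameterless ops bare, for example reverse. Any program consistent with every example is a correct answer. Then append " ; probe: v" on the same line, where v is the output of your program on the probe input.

drop_vowels | reverse ; probe: "bkbbbckg"

Check, running the answer program on each example:
  "jnjkemfopizl" -> "jnjkmfpzl" -> "lzpfmkjnj"
  "cprernszsbez" -> "cprrnszsbz" -> "zbszsnrrpc"
  "jslwimi" -> "jslwm" -> "mwlsj"
  probe: "gokcbbbkibi" -> "gkcbbbkb" -> "bkbbbckg"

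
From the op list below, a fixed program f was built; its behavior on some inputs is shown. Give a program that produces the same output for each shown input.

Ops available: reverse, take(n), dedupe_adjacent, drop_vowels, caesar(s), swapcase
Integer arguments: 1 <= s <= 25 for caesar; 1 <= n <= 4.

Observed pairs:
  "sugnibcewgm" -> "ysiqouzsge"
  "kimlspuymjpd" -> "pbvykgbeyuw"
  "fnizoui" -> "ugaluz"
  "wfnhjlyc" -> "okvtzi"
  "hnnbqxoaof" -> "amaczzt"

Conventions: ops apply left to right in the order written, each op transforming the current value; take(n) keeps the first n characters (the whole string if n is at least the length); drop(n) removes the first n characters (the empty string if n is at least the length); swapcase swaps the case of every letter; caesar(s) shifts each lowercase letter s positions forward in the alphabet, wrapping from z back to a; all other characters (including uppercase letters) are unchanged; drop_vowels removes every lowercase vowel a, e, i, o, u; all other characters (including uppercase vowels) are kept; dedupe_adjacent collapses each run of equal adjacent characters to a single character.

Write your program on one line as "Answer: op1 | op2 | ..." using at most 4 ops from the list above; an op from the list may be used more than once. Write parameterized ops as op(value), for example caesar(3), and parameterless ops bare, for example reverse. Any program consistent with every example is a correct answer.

caesar(3) | reverse | drop_vowels | caesar(9)

Check, running the answer program on each example:
  "sugnibcewgm" -> "vxjqlefhzjp" -> "pjzhfelqjxv" -> "pjzhflqjxv" -> "ysiqouzsge"
  "kimlspuymjpd" -> "nlpovsxbpmsg" -> "gsmpbxsvopln" -> "gsmpbxsvpln" -> "pbvykgbeyuw"
  "fnizoui" -> "iqlcrxl" -> "lxrclqi" -> "lxrclq" -> "ugaluz"
  "wfnhjlyc" -> "ziqkmobf" -> "fbomkqiz" -> "fbmkqz" -> "okvtzi"
  "hnnbqxoaof" -> "kqqetardri" -> "irdrateqqk" -> "rdrtqqk" -> "amaczzt"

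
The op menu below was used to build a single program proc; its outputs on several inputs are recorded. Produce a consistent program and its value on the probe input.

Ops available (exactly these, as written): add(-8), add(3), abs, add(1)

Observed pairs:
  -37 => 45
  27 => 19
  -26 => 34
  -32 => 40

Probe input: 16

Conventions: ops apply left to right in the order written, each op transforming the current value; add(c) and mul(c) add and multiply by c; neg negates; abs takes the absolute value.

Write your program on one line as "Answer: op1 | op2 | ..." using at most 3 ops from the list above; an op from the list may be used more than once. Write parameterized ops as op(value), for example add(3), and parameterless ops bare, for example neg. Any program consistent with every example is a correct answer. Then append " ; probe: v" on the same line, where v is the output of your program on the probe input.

add(-8) | abs ; probe: 8

Check, running the answer program on each example:
  -37 -> -45 -> 45
  27 -> 19 -> 19
  -26 -> -34 -> 34
  -32 -> -40 -> 40
  probe: 16 -> 8 -> 8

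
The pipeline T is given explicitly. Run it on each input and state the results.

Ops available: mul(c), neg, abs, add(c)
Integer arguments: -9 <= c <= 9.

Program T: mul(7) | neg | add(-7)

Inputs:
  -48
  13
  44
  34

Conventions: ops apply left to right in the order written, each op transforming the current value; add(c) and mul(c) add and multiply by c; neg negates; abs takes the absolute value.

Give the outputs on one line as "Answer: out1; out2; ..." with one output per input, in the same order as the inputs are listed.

Execution, op by op:
  -48 -> -336 -> 336 -> 329
  13 -> 91 -> -91 -> -98
  44 -> 308 -> -308 -> -315
  34 -> 238 -> -238 -> -245

329; -98; -315; -245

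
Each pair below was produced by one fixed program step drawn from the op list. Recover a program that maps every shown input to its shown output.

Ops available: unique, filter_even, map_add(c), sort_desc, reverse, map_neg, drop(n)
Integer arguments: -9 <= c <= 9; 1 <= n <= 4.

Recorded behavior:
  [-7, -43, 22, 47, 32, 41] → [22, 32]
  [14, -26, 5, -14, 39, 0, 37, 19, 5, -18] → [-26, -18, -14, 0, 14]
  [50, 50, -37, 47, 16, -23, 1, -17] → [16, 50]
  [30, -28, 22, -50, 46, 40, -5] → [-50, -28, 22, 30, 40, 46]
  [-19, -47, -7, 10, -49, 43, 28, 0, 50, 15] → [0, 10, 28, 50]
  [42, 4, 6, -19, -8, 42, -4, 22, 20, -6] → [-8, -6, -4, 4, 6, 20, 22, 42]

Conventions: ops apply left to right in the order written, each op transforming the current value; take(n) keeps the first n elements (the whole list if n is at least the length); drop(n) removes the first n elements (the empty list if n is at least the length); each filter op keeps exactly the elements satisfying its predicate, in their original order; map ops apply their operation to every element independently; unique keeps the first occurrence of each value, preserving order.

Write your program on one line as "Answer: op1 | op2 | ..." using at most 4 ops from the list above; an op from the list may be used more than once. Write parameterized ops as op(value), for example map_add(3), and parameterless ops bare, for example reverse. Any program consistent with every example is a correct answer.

sort_desc | unique | filter_even | reverse

Check, running the answer program on each example:
  [-7, -43, 22, 47, 32, 41] -> [47, 41, 32, 22, -7, -43] -> [47, 41, 32, 22, -7, -43] -> [32, 22] -> [22, 32]
  [14, -26, 5, -14, 39, 0, 37, 19, 5, -18] -> [39, 37, 19, 14, 5, 5, 0, -14, -18, -26] -> [39, 37, 19, 14, 5, 0, -14, -18, -26] -> [14, 0, -14, -18, -26] -> [-26, -18, -14, 0, 14]
  [50, 50, -37, 47, 16, -23, 1, -17] -> [50, 50, 47, 16, 1, -17, -23, -37] -> [50, 47, 16, 1, -17, -23, -37] -> [50, 16] -> [16, 50]
  [30, -28, 22, -50, 46, 40, -5] -> [46, 40, 30, 22, -5, -28, -50] -> [46, 40, 30, 22, -5, -28, -50] -> [46, 40, 30, 22, -28, -50] -> [-50, -28, 22, 30, 40, 46]
  [-19, -47, -7, 10, -49, 43, 28, 0, 50, 15] -> [50, 43, 28, 15, 10, 0, -7, -19, -47, -49] -> [50, 43, 28, 15, 10, 0, -7, -19, -47, -49] -> [50, 28, 10, 0] -> [0, 10, 28, 50]
  [42, 4, 6, -19, -8, 42, -4, 22, 20, -6] -> [42, 42, 22, 20, 6, 4, -4, -6, -8, -19] -> [42, 22, 20, 6, 4, -4, -6, -8, -19] -> [42, 22, 20, 6, 4, -4, -6, -8] -> [-8, -6, -4, 4, 6, 20, 22, 42]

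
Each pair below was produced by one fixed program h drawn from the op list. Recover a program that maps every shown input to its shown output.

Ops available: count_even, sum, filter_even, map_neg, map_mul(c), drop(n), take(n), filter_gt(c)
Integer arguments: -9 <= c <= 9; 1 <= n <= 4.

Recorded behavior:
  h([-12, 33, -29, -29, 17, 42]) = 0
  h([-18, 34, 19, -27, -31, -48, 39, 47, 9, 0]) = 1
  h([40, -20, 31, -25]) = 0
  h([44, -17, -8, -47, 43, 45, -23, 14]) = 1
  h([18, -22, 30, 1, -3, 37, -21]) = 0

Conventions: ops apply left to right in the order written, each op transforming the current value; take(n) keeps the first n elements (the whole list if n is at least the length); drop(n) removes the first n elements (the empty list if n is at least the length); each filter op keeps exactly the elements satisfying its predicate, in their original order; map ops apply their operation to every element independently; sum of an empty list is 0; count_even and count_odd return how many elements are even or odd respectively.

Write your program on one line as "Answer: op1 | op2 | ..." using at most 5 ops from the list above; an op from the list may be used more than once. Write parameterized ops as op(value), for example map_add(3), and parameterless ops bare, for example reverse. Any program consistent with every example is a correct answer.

drop(2) | filter_even | drop(1) | count_even

Check, running the answer program on each example:
  [-12, 33, -29, -29, 17, 42] -> [-29, -29, 17, 42] -> [42] -> [] -> 0
  [-18, 34, 19, -27, -31, -48, 39, 47, 9, 0] -> [19, -27, -31, -48, 39, 47, 9, 0] -> [-48, 0] -> [0] -> 1
  [40, -20, 31, -25] -> [31, -25] -> [] -> [] -> 0
  [44, -17, -8, -47, 43, 45, -23, 14] -> [-8, -47, 43, 45, -23, 14] -> [-8, 14] -> [14] -> 1
  [18, -22, 30, 1, -3, 37, -21] -> [30, 1, -3, 37, -21] -> [30] -> [] -> 0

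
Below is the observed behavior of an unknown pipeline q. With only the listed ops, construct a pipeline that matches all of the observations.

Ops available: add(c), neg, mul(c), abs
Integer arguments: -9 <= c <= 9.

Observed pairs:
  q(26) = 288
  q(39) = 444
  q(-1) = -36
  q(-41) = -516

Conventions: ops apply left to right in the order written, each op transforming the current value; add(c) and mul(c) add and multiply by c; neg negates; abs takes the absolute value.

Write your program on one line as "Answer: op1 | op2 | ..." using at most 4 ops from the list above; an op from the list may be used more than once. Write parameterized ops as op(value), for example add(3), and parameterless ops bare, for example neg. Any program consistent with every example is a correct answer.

add(4) | add(-6) | mul(4) | mul(3)

Check, running the answer program on each example:
  26 -> 30 -> 24 -> 96 -> 288
  39 -> 43 -> 37 -> 148 -> 444
  -1 -> 3 -> -3 -> -12 -> -36
  -41 -> -37 -> -43 -> -172 -> -516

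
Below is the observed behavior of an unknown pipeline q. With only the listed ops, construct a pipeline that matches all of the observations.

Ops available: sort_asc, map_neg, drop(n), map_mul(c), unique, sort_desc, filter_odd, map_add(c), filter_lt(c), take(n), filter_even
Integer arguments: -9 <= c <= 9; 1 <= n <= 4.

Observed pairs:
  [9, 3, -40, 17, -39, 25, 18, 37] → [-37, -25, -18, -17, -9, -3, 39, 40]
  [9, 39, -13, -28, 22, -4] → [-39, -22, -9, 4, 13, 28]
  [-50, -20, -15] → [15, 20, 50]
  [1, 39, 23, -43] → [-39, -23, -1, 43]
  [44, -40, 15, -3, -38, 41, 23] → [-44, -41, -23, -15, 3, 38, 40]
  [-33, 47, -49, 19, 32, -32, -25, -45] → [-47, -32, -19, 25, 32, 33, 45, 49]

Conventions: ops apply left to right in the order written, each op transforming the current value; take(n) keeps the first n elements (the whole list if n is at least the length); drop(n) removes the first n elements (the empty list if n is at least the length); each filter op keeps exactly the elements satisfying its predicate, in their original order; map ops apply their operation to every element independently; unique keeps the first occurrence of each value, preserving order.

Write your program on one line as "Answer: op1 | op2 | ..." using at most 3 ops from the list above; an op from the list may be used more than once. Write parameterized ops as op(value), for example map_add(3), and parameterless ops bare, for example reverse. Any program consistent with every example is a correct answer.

map_neg | sort_asc

Check, running the answer program on each example:
  [9, 3, -40, 17, -39, 25, 18, 37] -> [-9, -3, 40, -17, 39, -25, -18, -37] -> [-37, -25, -18, -17, -9, -3, 39, 40]
  [9, 39, -13, -28, 22, -4] -> [-9, -39, 13, 28, -22, 4] -> [-39, -22, -9, 4, 13, 28]
  [-50, -20, -15] -> [50, 20, 15] -> [15, 20, 50]
  [1, 39, 23, -43] -> [-1, -39, -23, 43] -> [-39, -23, -1, 43]
  [44, -40, 15, -3, -38, 41, 23] -> [-44, 40, -15, 3, 38, -41, -23] -> [-44, -41, -23, -15, 3, 38, 40]
  [-33, 47, -49, 19, 32, -32, -25, -45] -> [33, -47, 49, -19, -32, 32, 25, 45] -> [-47, -32, -19, 25, 32, 33, 45, 49]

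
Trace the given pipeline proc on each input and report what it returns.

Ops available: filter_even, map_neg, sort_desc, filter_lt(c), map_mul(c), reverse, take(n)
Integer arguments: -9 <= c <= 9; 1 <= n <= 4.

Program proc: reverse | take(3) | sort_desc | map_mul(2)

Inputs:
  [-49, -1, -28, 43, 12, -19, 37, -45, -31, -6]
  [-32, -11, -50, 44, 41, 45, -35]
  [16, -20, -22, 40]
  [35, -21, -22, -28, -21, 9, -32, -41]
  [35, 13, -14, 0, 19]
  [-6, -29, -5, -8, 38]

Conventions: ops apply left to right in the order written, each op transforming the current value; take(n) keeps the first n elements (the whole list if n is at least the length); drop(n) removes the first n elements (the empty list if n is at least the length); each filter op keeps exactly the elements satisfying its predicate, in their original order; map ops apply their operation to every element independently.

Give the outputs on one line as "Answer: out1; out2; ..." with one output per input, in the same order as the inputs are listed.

[-12, -62, -90]; [90, 82, -70]; [80, -40, -44]; [18, -64, -82]; [38, 0, -28]; [76, -10, -16]

Execution, op by op:
  [-49, -1, -28, 43, 12, -19, 37, -45, -31, -6] -> [-6, -31, -45, 37, -19, 12, 43, -28, -1, -49] -> [-6, -31, -45] -> [-6, -31, -45] -> [-12, -62, -90]
  [-32, -11, -50, 44, 41, 45, -35] -> [-35, 45, 41, 44, -50, -11, -32] -> [-35, 45, 41] -> [45, 41, -35] -> [90, 82, -70]
  [16, -20, -22, 40] -> [40, -22, -20, 16] -> [40, -22, -20] -> [40, -20, -22] -> [80, -40, -44]
  [35, -21, -22, -28, -21, 9, -32, -41] -> [-41, -32, 9, -21, -28, -22, -21, 35] -> [-41, -32, 9] -> [9, -32, -41] -> [18, -64, -82]
  [35, 13, -14, 0, 19] -> [19, 0, -14, 13, 35] -> [19, 0, -14] -> [19, 0, -14] -> [38, 0, -28]
  [-6, -29, -5, -8, 38] -> [38, -8, -5, -29, -6] -> [38, -8, -5] -> [38, -5, -8] -> [76, -10, -16]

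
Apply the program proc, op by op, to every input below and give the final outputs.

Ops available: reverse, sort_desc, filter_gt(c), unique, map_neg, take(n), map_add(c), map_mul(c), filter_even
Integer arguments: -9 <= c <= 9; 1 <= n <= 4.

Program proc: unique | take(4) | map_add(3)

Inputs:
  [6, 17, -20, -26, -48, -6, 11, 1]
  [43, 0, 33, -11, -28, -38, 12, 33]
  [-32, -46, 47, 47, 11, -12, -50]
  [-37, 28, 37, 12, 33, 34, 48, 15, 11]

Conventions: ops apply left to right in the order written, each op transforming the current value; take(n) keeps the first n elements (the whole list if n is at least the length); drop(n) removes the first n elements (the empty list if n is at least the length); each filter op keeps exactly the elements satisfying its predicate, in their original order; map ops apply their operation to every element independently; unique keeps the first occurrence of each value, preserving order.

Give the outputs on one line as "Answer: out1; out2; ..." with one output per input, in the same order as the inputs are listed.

[9, 20, -17, -23]; [46, 3, 36, -8]; [-29, -43, 50, 14]; [-34, 31, 40, 15]

Execution, op by op:
  [6, 17, -20, -26, -48, -6, 11, 1] -> [6, 17, -20, -26, -48, -6, 11, 1] -> [6, 17, -20, -26] -> [9, 20, -17, -23]
  [43, 0, 33, -11, -28, -38, 12, 33] -> [43, 0, 33, -11, -28, -38, 12] -> [43, 0, 33, -11] -> [46, 3, 36, -8]
  [-32, -46, 47, 47, 11, -12, -50] -> [-32, -46, 47, 11, -12, -50] -> [-32, -46, 47, 11] -> [-29, -43, 50, 14]
  [-37, 28, 37, 12, 33, 34, 48, 15, 11] -> [-37, 28, 37, 12, 33, 34, 48, 15, 11] -> [-37, 28, 37, 12] -> [-34, 31, 40, 15]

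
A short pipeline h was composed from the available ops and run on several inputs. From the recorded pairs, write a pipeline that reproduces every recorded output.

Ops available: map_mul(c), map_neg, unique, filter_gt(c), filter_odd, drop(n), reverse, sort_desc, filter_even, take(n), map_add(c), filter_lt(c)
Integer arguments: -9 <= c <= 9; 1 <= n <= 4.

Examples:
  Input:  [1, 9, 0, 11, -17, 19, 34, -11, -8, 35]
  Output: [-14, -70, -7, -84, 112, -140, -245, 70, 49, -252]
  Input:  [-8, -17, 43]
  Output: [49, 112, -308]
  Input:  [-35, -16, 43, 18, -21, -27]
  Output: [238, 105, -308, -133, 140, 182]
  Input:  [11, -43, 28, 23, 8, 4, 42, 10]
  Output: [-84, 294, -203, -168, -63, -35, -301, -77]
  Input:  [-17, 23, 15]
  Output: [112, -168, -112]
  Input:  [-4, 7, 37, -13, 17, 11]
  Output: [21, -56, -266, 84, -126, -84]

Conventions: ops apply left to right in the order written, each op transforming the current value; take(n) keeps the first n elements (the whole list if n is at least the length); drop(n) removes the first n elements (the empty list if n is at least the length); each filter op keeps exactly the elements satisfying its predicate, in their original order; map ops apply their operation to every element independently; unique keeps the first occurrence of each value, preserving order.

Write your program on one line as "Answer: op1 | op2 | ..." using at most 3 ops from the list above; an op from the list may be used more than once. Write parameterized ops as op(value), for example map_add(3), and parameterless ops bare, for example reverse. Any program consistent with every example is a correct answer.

map_mul(-7) | map_add(-7)

Check, running the answer program on each example:
  [1, 9, 0, 11, -17, 19, 34, -11, -8, 35] -> [-7, -63, 0, -77, 119, -133, -238, 77, 56, -245] -> [-14, -70, -7, -84, 112, -140, -245, 70, 49, -252]
  [-8, -17, 43] -> [56, 119, -301] -> [49, 112, -308]
  [-35, -16, 43, 18, -21, -27] -> [245, 112, -301, -126, 147, 189] -> [238, 105, -308, -133, 140, 182]
  [11, -43, 28, 23, 8, 4, 42, 10] -> [-77, 301, -196, -161, -56, -28, -294, -70] -> [-84, 294, -203, -168, -63, -35, -301, -77]
  [-17, 23, 15] -> [119, -161, -105] -> [112, -168, -112]
  [-4, 7, 37, -13, 17, 11] -> [28, -49, -259, 91, -119, -77] -> [21, -56, -266, 84, -126, -84]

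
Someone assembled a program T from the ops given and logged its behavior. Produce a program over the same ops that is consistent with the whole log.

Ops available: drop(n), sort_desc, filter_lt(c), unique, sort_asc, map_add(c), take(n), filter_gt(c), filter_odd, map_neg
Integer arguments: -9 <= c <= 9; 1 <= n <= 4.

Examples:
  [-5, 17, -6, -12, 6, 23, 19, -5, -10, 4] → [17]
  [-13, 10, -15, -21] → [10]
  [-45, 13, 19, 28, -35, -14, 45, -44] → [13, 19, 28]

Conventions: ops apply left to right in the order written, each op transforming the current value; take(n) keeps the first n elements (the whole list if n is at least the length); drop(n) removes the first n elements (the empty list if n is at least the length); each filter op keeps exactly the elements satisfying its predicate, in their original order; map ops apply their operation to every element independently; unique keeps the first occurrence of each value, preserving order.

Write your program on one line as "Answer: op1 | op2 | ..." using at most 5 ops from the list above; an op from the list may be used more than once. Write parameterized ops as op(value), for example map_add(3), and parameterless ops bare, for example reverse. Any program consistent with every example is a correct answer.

take(4) | sort_desc | sort_asc | drop(1) | filter_gt(6)

Check, running the answer program on each example:
  [-5, 17, -6, -12, 6, 23, 19, -5, -10, 4] -> [-5, 17, -6, -12] -> [17, -5, -6, -12] -> [-12, -6, -5, 17] -> [-6, -5, 17] -> [17]
  [-13, 10, -15, -21] -> [-13, 10, -15, -21] -> [10, -13, -15, -21] -> [-21, -15, -13, 10] -> [-15, -13, 10] -> [10]
  [-45, 13, 19, 28, -35, -14, 45, -44] -> [-45, 13, 19, 28] -> [28, 19, 13, -45] -> [-45, 13, 19, 28] -> [13, 19, 28] -> [13, 19, 28]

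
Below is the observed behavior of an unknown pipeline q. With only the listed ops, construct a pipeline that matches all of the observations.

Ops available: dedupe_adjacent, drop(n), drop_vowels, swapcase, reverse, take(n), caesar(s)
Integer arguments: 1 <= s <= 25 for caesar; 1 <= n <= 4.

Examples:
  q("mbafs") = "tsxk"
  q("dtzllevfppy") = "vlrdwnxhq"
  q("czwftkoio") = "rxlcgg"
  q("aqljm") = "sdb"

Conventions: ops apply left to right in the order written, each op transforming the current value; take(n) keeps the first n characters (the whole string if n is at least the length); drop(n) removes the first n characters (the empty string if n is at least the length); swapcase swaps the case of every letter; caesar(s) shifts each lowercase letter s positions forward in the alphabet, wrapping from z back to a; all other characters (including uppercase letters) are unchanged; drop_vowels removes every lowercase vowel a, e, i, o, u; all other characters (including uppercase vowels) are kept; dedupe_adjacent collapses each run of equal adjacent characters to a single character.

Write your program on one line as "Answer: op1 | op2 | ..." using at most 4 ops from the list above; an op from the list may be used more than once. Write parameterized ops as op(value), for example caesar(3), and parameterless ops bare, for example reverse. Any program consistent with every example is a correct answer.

caesar(8) | dedupe_adjacent | caesar(10) | drop_vowels

Check, running the answer program on each example:
  "mbafs" -> "ujina" -> "ujina" -> "etsxk" -> "tsxk"
  "dtzllevfppy" -> "lbhttmdnxxg" -> "lbhtmdnxg" -> "vlrdwnxhq" -> "vlrdwnxhq"
  "czwftkoio" -> "khenbswqw" -> "khenbswqw" -> "uroxlcgag" -> "rxlcgg"
  "aqljm" -> "iytru" -> "iytru" -> "sidbe" -> "sdb"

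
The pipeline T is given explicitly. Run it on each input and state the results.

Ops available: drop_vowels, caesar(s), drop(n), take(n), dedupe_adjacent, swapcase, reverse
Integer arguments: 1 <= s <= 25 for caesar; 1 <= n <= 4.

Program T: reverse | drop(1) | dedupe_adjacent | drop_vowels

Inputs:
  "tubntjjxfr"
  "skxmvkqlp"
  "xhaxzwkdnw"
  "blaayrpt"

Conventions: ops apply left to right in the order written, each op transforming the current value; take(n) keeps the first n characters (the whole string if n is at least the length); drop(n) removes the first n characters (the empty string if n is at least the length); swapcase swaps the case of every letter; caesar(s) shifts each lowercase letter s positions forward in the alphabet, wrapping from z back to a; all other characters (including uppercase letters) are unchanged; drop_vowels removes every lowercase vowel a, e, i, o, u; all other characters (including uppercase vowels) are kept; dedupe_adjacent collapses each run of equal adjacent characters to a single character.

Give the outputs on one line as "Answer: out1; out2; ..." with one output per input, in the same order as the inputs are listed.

Execution, op by op:
  "tubntjjxfr" -> "rfxjjtnbut" -> "fxjjtnbut" -> "fxjtnbut" -> "fxjtnbt"
  "skxmvkqlp" -> "plqkvmxks" -> "lqkvmxks" -> "lqkvmxks" -> "lqkvmxks"
  "xhaxzwkdnw" -> "wndkwzxahx" -> "ndkwzxahx" -> "ndkwzxahx" -> "ndkwzxhx"
  "blaayrpt" -> "tpryaalb" -> "pryaalb" -> "pryalb" -> "prylb"

"fxjtnbt"; "lqkvmxks"; "ndkwzxhx"; "prylb"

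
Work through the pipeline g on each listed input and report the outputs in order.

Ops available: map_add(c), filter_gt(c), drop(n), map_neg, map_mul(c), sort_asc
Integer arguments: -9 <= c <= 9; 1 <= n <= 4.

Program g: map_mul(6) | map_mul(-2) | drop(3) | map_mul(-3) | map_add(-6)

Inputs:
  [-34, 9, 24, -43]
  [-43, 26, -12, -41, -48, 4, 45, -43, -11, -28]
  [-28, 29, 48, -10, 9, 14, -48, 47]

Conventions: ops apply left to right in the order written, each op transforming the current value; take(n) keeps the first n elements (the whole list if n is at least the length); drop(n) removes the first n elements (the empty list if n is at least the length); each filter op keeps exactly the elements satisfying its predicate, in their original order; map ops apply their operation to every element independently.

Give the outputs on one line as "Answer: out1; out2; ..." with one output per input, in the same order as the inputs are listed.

Execution, op by op:
  [-34, 9, 24, -43] -> [-204, 54, 144, -258] -> [408, -108, -288, 516] -> [516] -> [-1548] -> [-1554]
  [-43, 26, -12, -41, -48, 4, 45, -43, -11, -28] -> [-258, 156, -72, -246, -288, 24, 270, -258, -66, -168] -> [516, -312, 144, 492, 576, -48, -540, 516, 132, 336] -> [492, 576, -48, -540, 516, 132, 336] -> [-1476, -1728, 144, 1620, -1548, -396, -1008] -> [-1482, -1734, 138, 1614, -1554, -402, -1014]
  [-28, 29, 48, -10, 9, 14, -48, 47] -> [-168, 174, 288, -60, 54, 84, -288, 282] -> [336, -348, -576, 120, -108, -168, 576, -564] -> [120, -108, -168, 576, -564] -> [-360, 324, 504, -1728, 1692] -> [-366, 318, 498, -1734, 1686]

[-1554]; [-1482, -1734, 138, 1614, -1554, -402, -1014]; [-366, 318, 498, -1734, 1686]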